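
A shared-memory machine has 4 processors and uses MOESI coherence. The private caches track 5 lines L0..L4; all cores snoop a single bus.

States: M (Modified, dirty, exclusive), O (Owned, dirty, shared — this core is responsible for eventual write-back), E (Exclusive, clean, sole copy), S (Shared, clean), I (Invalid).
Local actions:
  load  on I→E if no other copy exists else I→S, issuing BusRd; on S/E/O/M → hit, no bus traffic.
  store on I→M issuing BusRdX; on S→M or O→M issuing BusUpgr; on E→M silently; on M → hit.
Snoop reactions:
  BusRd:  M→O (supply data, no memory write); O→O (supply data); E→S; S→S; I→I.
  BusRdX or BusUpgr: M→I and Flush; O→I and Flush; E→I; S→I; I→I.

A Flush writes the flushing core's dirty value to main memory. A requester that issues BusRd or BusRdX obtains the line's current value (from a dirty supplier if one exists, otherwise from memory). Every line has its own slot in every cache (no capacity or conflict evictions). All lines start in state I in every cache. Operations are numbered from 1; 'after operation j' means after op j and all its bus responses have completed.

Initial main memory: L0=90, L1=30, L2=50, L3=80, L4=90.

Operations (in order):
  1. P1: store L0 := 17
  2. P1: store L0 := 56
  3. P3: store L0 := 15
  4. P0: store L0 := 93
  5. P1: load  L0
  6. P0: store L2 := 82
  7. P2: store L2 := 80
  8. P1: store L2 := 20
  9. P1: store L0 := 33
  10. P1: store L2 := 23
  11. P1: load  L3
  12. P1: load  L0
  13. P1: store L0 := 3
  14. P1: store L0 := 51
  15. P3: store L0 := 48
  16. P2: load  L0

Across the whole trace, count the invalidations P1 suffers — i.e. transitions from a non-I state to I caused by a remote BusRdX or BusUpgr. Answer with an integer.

step 1: P1: store L0 := 17  ⟶  IMII  (L0)  txn=BusRdX  M[L0]=90
step 2: P1: store L0 := 56  ⟶  IMII  (L0)  txn=∅  M[L0]=90
step 3: P3: store L0 := 15  ⟶  IIIM  (L0)  txn=BusRdX+Flush  M[L0]=56
step 4: P0: store L0 := 93  ⟶  MIII  (L0)  txn=BusRdX+Flush  M[L0]=15
step 5: P1: load  L0  ⟶  OSII  (L0)  txn=BusRd  M[L0]=15
step 6: P0: store L2 := 82  ⟶  MIII  (L2)  txn=BusRdX  M[L2]=50
step 7: P2: store L2 := 80  ⟶  IIMI  (L2)  txn=BusRdX+Flush  M[L2]=82
step 8: P1: store L2 := 20  ⟶  IMII  (L2)  txn=BusRdX+Flush  M[L2]=80
step 9: P1: store L0 := 33  ⟶  IMII  (L0)  txn=BusUpgr+Flush  M[L0]=93
step 10: P1: store L2 := 23  ⟶  IMII  (L2)  txn=∅  M[L2]=80
step 11: P1: load  L3  ⟶  IEII  (L3)  txn=BusRd  M[L3]=80
step 12: P1: load  L0  ⟶  IMII  (L0)  txn=∅  M[L0]=93
step 13: P1: store L0 := 3  ⟶  IMII  (L0)  txn=∅  M[L0]=93
step 14: P1: store L0 := 51  ⟶  IMII  (L0)  txn=∅  M[L0]=93
step 15: P3: store L0 := 48  ⟶  IIIM  (L0)  txn=BusRdX+Flush  M[L0]=51
step 16: P2: load  L0  ⟶  IISO  (L0)  txn=BusRd  M[L0]=51

invalidations = 2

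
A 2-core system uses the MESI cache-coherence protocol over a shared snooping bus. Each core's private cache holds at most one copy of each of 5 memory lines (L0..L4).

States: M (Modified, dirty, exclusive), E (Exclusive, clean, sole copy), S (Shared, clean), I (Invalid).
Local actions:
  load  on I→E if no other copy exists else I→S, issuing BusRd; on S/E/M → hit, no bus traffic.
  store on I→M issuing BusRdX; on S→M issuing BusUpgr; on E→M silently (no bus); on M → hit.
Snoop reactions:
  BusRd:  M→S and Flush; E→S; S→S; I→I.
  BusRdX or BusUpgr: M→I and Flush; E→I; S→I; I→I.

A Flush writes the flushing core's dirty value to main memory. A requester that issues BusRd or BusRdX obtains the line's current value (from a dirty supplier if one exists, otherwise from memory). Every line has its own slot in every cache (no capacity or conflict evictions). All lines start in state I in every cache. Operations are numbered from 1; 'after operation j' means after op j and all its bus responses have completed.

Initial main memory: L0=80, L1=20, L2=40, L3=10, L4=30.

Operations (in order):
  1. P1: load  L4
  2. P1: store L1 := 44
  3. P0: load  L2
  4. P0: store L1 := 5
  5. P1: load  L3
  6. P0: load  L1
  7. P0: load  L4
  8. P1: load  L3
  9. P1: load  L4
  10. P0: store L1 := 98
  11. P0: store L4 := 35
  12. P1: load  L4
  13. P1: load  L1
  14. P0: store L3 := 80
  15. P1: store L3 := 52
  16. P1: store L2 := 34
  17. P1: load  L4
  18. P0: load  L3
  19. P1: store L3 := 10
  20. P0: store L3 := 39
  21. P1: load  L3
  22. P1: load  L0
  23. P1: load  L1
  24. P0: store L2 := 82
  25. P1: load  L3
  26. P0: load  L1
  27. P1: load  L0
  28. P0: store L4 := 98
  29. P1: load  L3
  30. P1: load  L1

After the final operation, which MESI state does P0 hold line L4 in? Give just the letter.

state = M

1. P1: load  L4  bus=[BusRd]  L4: P0=I P1=E  mem[L4]=30
2. P1: store L1 := 44  bus=[BusRdX]  L1: P0=I P1=M  mem[L1]=20
3. P0: load  L2  bus=[BusRd]  L2: P0=E P1=I  mem[L2]=40
4. P0: store L1 := 5  bus=[BusRdX,Flush]  L1: P0=M P1=I  mem[L1]=44
5. P1: load  L3  bus=[BusRd]  L3: P0=I P1=E  mem[L3]=10
6. P0: load  L1  bus=[-]  L1: P0=M P1=I  mem[L1]=44
7. P0: load  L4  bus=[BusRd]  L4: P0=S P1=S  mem[L4]=30
8. P1: load  L3  bus=[-]  L3: P0=I P1=E  mem[L3]=10
9. P1: load  L4  bus=[-]  L4: P0=S P1=S  mem[L4]=30
10. P0: store L1 := 98  bus=[-]  L1: P0=M P1=I  mem[L1]=44
11. P0: store L4 := 35  bus=[BusUpgr]  L4: P0=M P1=I  mem[L4]=30
12. P1: load  L4  bus=[BusRd,Flush]  L4: P0=S P1=S  mem[L4]=35
13. P1: load  L1  bus=[BusRd,Flush]  L1: P0=S P1=S  mem[L1]=98
14. P0: store L3 := 80  bus=[BusRdX]  L3: P0=M P1=I  mem[L3]=10
15. P1: store L3 := 52  bus=[BusRdX,Flush]  L3: P0=I P1=M  mem[L3]=80
16. P1: store L2 := 34  bus=[BusRdX]  L2: P0=I P1=M  mem[L2]=40
17. P1: load  L4  bus=[-]  L4: P0=S P1=S  mem[L4]=35
18. P0: load  L3  bus=[BusRd,Flush]  L3: P0=S P1=S  mem[L3]=52
19. P1: store L3 := 10  bus=[BusUpgr]  L3: P0=I P1=M  mem[L3]=52
20. P0: store L3 := 39  bus=[BusRdX,Flush]  L3: P0=M P1=I  mem[L3]=10
21. P1: load  L3  bus=[BusRd,Flush]  L3: P0=S P1=S  mem[L3]=39
22. P1: load  L0  bus=[BusRd]  L0: P0=I P1=E  mem[L0]=80
23. P1: load  L1  bus=[-]  L1: P0=S P1=S  mem[L1]=98
24. P0: store L2 := 82  bus=[BusRdX,Flush]  L2: P0=M P1=I  mem[L2]=34
25. P1: load  L3  bus=[-]  L3: P0=S P1=S  mem[L3]=39
26. P0: load  L1  bus=[-]  L1: P0=S P1=S  mem[L1]=98
27. P1: load  L0  bus=[-]  L0: P0=I P1=E  mem[L0]=80
28. P0: store L4 := 98  bus=[BusUpgr]  L4: P0=M P1=I  mem[L4]=35
29. P1: load  L3  bus=[-]  L3: P0=S P1=S  mem[L3]=39
30. P1: load  L1  bus=[-]  L1: P0=S P1=S  mem[L1]=98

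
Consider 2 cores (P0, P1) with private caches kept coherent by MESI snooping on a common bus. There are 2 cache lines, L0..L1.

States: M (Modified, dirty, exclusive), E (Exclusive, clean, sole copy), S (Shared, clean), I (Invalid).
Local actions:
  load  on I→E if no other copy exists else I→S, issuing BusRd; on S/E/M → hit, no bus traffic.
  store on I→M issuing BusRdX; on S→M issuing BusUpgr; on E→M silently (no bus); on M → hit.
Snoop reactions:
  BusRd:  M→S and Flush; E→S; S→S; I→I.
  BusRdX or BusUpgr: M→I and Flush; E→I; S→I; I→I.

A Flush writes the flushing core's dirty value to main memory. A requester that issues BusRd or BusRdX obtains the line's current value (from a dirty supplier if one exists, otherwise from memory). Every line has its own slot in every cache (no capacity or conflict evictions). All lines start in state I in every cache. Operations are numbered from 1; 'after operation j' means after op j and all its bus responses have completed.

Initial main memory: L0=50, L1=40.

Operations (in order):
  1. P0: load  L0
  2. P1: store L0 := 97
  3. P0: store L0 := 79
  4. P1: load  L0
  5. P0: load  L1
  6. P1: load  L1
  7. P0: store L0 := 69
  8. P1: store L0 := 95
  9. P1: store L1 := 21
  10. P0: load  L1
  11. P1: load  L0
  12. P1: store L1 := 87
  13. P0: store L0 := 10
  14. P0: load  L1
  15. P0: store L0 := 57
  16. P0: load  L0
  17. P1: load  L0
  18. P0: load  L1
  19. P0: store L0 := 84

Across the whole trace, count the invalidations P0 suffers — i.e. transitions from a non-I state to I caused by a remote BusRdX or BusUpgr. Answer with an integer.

step 1: P0: load  L0  ⟶  EI  (L0)  txn=BusRd  M[L0]=50
step 2: P1: store L0 := 97  ⟶  IM  (L0)  txn=BusRdX  M[L0]=50
step 3: P0: store L0 := 79  ⟶  MI  (L0)  txn=BusRdX+Flush  M[L0]=97
step 4: P1: load  L0  ⟶  SS  (L0)  txn=BusRd+Flush  M[L0]=79
step 5: P0: load  L1  ⟶  EI  (L1)  txn=BusRd  M[L1]=40
step 6: P1: load  L1  ⟶  SS  (L1)  txn=BusRd  M[L1]=40
step 7: P0: store L0 := 69  ⟶  MI  (L0)  txn=BusUpgr  M[L0]=79
step 8: P1: store L0 := 95  ⟶  IM  (L0)  txn=BusRdX+Flush  M[L0]=69
step 9: P1: store L1 := 21  ⟶  IM  (L1)  txn=BusUpgr  M[L1]=40
step 10: P0: load  L1  ⟶  SS  (L1)  txn=BusRd+Flush  M[L1]=21
step 11: P1: load  L0  ⟶  IM  (L0)  txn=∅  M[L0]=69
step 12: P1: store L1 := 87  ⟶  IM  (L1)  txn=BusUpgr  M[L1]=21
step 13: P0: store L0 := 10  ⟶  MI  (L0)  txn=BusRdX+Flush  M[L0]=95
step 14: P0: load  L1  ⟶  SS  (L1)  txn=BusRd+Flush  M[L1]=87
step 15: P0: store L0 := 57  ⟶  MI  (L0)  txn=∅  M[L0]=95
step 16: P0: load  L0  ⟶  MI  (L0)  txn=∅  M[L0]=95
step 17: P1: load  L0  ⟶  SS  (L0)  txn=BusRd+Flush  M[L0]=57
step 18: P0: load  L1  ⟶  SS  (L1)  txn=∅  M[L1]=87
step 19: P0: store L0 := 84  ⟶  MI  (L0)  txn=BusUpgr  M[L0]=57

invalidations = 4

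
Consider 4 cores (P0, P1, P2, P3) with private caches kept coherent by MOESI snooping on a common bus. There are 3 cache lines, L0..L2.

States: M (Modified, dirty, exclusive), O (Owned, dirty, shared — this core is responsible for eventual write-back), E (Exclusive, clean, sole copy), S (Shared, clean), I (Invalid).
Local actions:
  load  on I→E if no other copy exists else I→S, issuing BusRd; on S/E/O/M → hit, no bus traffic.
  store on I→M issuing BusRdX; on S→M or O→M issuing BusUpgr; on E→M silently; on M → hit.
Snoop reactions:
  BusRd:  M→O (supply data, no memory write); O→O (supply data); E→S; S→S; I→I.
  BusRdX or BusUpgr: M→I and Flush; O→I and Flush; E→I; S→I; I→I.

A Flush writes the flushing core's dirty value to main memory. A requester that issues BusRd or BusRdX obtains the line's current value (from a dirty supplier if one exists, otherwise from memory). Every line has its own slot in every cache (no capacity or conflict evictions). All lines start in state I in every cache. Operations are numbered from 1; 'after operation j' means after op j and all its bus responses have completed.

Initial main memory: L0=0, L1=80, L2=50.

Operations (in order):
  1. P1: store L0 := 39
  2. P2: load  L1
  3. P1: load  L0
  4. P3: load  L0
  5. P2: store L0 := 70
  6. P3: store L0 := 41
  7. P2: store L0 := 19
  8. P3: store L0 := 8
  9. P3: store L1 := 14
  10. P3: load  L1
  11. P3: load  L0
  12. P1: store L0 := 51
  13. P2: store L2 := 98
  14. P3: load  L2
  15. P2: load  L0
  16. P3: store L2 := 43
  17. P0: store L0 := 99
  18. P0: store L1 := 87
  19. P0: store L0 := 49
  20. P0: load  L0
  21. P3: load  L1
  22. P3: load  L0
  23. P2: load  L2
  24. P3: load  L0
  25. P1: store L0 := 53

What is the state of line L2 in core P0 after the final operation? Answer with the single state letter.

state = I

1. P1: store L0 := 39  bus=[BusRdX]  L0: P0=I P1=M P2=I P3=I  mem[L0]=0
2. P2: load  L1  bus=[BusRd]  L1: P0=I P1=I P2=E P3=I  mem[L1]=80
3. P1: load  L0  bus=[-]  L0: P0=I P1=M P2=I P3=I  mem[L0]=0
4. P3: load  L0  bus=[BusRd]  L0: P0=I P1=O P2=I P3=S  mem[L0]=0
5. P2: store L0 := 70  bus=[BusRdX,Flush]  L0: P0=I P1=I P2=M P3=I  mem[L0]=39
6. P3: store L0 := 41  bus=[BusRdX,Flush]  L0: P0=I P1=I P2=I P3=M  mem[L0]=70
7. P2: store L0 := 19  bus=[BusRdX,Flush]  L0: P0=I P1=I P2=M P3=I  mem[L0]=41
8. P3: store L0 := 8  bus=[BusRdX,Flush]  L0: P0=I P1=I P2=I P3=M  mem[L0]=19
9. P3: store L1 := 14  bus=[BusRdX]  L1: P0=I P1=I P2=I P3=M  mem[L1]=80
10. P3: load  L1  bus=[-]  L1: P0=I P1=I P2=I P3=M  mem[L1]=80
11. P3: load  L0  bus=[-]  L0: P0=I P1=I P2=I P3=M  mem[L0]=19
12. P1: store L0 := 51  bus=[BusRdX,Flush]  L0: P0=I P1=M P2=I P3=I  mem[L0]=8
13. P2: store L2 := 98  bus=[BusRdX]  L2: P0=I P1=I P2=M P3=I  mem[L2]=50
14. P3: load  L2  bus=[BusRd]  L2: P0=I P1=I P2=O P3=S  mem[L2]=50
15. P2: load  L0  bus=[BusRd]  L0: P0=I P1=O P2=S P3=I  mem[L0]=8
16. P3: store L2 := 43  bus=[BusUpgr,Flush]  L2: P0=I P1=I P2=I P3=M  mem[L2]=98
17. P0: store L0 := 99  bus=[BusRdX,Flush]  L0: P0=M P1=I P2=I P3=I  mem[L0]=51
18. P0: store L1 := 87  bus=[BusRdX,Flush]  L1: P0=M P1=I P2=I P3=I  mem[L1]=14
19. P0: store L0 := 49  bus=[-]  L0: P0=M P1=I P2=I P3=I  mem[L0]=51
20. P0: load  L0  bus=[-]  L0: P0=M P1=I P2=I P3=I  mem[L0]=51
21. P3: load  L1  bus=[BusRd]  L1: P0=O P1=I P2=I P3=S  mem[L1]=14
22. P3: load  L0  bus=[BusRd]  L0: P0=O P1=I P2=I P3=S  mem[L0]=51
23. P2: load  L2  bus=[BusRd]  L2: P0=I P1=I P2=S P3=O  mem[L2]=98
24. P3: load  L0  bus=[-]  L0: P0=O P1=I P2=I P3=S  mem[L0]=51
25. P1: store L0 := 53  bus=[BusRdX,Flush]  L0: P0=I P1=M P2=I P3=I  mem[L0]=49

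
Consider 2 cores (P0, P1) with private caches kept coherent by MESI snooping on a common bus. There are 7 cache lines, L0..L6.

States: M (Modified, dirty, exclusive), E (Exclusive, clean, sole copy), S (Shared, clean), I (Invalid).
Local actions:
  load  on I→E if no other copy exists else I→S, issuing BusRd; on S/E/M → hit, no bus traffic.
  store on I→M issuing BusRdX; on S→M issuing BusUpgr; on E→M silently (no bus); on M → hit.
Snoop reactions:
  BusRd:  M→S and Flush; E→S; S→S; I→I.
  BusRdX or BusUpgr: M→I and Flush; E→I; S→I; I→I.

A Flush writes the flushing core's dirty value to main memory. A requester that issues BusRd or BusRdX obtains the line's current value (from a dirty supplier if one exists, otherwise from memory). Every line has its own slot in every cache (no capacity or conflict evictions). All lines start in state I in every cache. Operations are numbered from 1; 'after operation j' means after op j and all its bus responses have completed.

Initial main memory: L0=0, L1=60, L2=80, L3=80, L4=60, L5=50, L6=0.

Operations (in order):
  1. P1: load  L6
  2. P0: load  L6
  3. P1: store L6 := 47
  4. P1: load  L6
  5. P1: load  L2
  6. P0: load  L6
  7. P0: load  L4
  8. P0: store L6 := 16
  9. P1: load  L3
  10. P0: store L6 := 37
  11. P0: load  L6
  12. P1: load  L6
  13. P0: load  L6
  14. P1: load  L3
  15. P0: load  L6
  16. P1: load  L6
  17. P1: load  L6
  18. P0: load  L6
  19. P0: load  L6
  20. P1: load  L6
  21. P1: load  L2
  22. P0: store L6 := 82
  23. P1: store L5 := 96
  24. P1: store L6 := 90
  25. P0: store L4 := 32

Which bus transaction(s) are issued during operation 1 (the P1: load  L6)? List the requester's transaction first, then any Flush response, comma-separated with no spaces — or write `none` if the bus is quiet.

[1] P1: load  L6 | P0:I, P1:E(0) | bus: BusRd
[2] P0: load  L6 | P0:S(0), P1:S(0) | bus: BusRd
[3] P1: store L6 := 47 | P0:I, P1:M(47) | bus: BusUpgr
[4] P1: load  L6 | P0:I, P1:M(47) | bus: none
[5] P1: load  L2 | P0:I, P1:E(80) | bus: BusRd
[6] P0: load  L6 | P0:S(47), P1:S(47) | bus: BusRd,Flush
[7] P0: load  L4 | P0:E(60), P1:I | bus: BusRd
[8] P0: store L6 := 16 | P0:M(16), P1:I | bus: BusUpgr
[9] P1: load  L3 | P0:I, P1:E(80) | bus: BusRd
[10] P0: store L6 := 37 | P0:M(37), P1:I | bus: none
[11] P0: load  L6 | P0:M(37), P1:I | bus: none
[12] P1: load  L6 | P0:S(37), P1:S(37) | bus: BusRd,Flush
[13] P0: load  L6 | P0:S(37), P1:S(37) | bus: none
[14] P1: load  L3 | P0:I, P1:E(80) | bus: none
[15] P0: load  L6 | P0:S(37), P1:S(37) | bus: none
[16] P1: load  L6 | P0:S(37), P1:S(37) | bus: none
[17] P1: load  L6 | P0:S(37), P1:S(37) | bus: none
[18] P0: load  L6 | P0:S(37), P1:S(37) | bus: none
[19] P0: load  L6 | P0:S(37), P1:S(37) | bus: none
[20] P1: load  L6 | P0:S(37), P1:S(37) | bus: none
[21] P1: load  L2 | P0:I, P1:E(80) | bus: none
[22] P0: store L6 := 82 | P0:M(82), P1:I | bus: BusUpgr
[23] P1: store L5 := 96 | P0:I, P1:M(96) | bus: BusRdX
[24] P1: store L6 := 90 | P0:I, P1:M(90) | bus: BusRdX,Flush
[25] P0: store L4 := 32 | P0:M(32), P1:I | bus: none

bus = BusRd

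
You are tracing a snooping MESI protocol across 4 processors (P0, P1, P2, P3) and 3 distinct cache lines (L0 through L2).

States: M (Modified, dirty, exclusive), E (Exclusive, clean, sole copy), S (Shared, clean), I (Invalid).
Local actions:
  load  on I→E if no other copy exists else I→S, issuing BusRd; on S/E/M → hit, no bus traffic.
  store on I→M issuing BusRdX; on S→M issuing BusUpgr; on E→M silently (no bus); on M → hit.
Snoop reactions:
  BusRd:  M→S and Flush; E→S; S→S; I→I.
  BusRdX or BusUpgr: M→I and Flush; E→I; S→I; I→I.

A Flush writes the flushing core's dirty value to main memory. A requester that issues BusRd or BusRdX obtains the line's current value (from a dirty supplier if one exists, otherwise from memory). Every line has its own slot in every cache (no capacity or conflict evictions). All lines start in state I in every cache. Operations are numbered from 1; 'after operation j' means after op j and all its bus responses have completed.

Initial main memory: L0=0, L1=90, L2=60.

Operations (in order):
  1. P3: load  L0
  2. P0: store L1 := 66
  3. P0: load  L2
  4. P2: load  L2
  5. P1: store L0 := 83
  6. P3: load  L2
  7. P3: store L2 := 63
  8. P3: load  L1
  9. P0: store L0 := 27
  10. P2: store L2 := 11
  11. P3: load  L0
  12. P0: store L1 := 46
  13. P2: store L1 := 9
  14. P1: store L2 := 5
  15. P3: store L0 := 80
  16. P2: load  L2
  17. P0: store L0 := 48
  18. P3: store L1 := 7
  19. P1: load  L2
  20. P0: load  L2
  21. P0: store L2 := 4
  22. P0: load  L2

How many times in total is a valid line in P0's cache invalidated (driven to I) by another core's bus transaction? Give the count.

step 1: P3: load  L0  ⟶  IIIE  (L0)  txn=BusRd  M[L0]=0
step 2: P0: store L1 := 66  ⟶  MIII  (L1)  txn=BusRdX  M[L1]=90
step 3: P0: load  L2  ⟶  EIII  (L2)  txn=BusRd  M[L2]=60
step 4: P2: load  L2  ⟶  SISI  (L2)  txn=BusRd  M[L2]=60
step 5: P1: store L0 := 83  ⟶  IMII  (L0)  txn=BusRdX  M[L0]=0
step 6: P3: load  L2  ⟶  SISS  (L2)  txn=BusRd  M[L2]=60
step 7: P3: store L2 := 63  ⟶  IIIM  (L2)  txn=BusUpgr  M[L2]=60
step 8: P3: load  L1  ⟶  SIIS  (L1)  txn=BusRd+Flush  M[L1]=66
step 9: P0: store L0 := 27  ⟶  MIII  (L0)  txn=BusRdX+Flush  M[L0]=83
step 10: P2: store L2 := 11  ⟶  IIMI  (L2)  txn=BusRdX+Flush  M[L2]=63
step 11: P3: load  L0  ⟶  SIIS  (L0)  txn=BusRd+Flush  M[L0]=27
step 12: P0: store L1 := 46  ⟶  MIII  (L1)  txn=BusUpgr  M[L1]=66
step 13: P2: store L1 := 9  ⟶  IIMI  (L1)  txn=BusRdX+Flush  M[L1]=46
step 14: P1: store L2 := 5  ⟶  IMII  (L2)  txn=BusRdX+Flush  M[L2]=11
step 15: P3: store L0 := 80  ⟶  IIIM  (L0)  txn=BusUpgr  M[L0]=27
step 16: P2: load  L2  ⟶  ISSI  (L2)  txn=BusRd+Flush  M[L2]=5
step 17: P0: store L0 := 48  ⟶  MIII  (L0)  txn=BusRdX+Flush  M[L0]=80
step 18: P3: store L1 := 7  ⟶  IIIM  (L1)  txn=BusRdX+Flush  M[L1]=9
step 19: P1: load  L2  ⟶  ISSI  (L2)  txn=∅  M[L2]=5
step 20: P0: load  L2  ⟶  SSSI  (L2)  txn=BusRd  M[L2]=5
step 21: P0: store L2 := 4  ⟶  MIII  (L2)  txn=BusUpgr  M[L2]=5
step 22: P0: load  L2  ⟶  MIII  (L2)  txn=∅  M[L2]=5

invalidations = 3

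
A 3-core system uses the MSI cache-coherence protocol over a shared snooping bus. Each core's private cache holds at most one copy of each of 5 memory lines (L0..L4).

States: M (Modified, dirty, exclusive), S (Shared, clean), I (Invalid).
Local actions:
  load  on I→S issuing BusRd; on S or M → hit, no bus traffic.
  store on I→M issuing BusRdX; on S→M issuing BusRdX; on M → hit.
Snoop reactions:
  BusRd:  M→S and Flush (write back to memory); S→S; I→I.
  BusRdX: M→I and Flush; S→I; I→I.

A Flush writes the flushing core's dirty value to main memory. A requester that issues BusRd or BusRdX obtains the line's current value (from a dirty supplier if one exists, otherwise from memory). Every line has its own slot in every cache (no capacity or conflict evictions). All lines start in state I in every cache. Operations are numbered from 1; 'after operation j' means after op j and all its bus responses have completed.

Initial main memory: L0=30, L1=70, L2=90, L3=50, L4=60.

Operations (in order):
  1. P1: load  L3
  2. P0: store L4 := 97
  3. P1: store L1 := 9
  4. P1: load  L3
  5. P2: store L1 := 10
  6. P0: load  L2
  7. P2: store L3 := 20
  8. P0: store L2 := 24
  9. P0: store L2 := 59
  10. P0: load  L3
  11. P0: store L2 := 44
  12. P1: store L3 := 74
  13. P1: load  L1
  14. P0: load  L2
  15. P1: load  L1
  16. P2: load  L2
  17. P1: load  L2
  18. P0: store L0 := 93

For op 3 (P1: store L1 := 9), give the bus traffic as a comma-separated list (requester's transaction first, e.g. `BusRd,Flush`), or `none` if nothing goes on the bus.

bus = BusRdX

  op1 P1: load  L3 → I/S/I on L3; bus BusRd; mem=50
  op2 P0: store L4 := 97 → M/I/I on L4; bus BusRdX; mem=60
  op3 P1: store L1 := 9 → I/M/I on L1; bus BusRdX; mem=70
  op4 P1: load  L3 → I/S/I on L3; bus (none); mem=50
  op5 P2: store L1 := 10 → I/I/M on L1; bus BusRdX Flush; mem=9
  op6 P0: load  L2 → S/I/I on L2; bus BusRd; mem=90
  op7 P2: store L3 := 20 → I/I/M on L3; bus BusRdX; mem=50
  op8 P0: store L2 := 24 → M/I/I on L2; bus BusRdX; mem=90
  op9 P0: store L2 := 59 → M/I/I on L2; bus (none); mem=90
  op10 P0: load  L3 → S/I/S on L3; bus BusRd Flush; mem=20
  op11 P0: store L2 := 44 → M/I/I on L2; bus (none); mem=90
  op12 P1: store L3 := 74 → I/M/I on L3; bus BusRdX; mem=20
  op13 P1: load  L1 → I/S/S on L1; bus BusRd Flush; mem=10
  op14 P0: load  L2 → M/I/I on L2; bus (none); mem=90
  op15 P1: load  L1 → I/S/S on L1; bus (none); mem=10
  op16 P2: load  L2 → S/I/S on L2; bus BusRd Flush; mem=44
  op17 P1: load  L2 → S/S/S on L2; bus BusRd; mem=44
  op18 P0: store L0 := 93 → M/I/I on L0; bus BusRdX; mem=30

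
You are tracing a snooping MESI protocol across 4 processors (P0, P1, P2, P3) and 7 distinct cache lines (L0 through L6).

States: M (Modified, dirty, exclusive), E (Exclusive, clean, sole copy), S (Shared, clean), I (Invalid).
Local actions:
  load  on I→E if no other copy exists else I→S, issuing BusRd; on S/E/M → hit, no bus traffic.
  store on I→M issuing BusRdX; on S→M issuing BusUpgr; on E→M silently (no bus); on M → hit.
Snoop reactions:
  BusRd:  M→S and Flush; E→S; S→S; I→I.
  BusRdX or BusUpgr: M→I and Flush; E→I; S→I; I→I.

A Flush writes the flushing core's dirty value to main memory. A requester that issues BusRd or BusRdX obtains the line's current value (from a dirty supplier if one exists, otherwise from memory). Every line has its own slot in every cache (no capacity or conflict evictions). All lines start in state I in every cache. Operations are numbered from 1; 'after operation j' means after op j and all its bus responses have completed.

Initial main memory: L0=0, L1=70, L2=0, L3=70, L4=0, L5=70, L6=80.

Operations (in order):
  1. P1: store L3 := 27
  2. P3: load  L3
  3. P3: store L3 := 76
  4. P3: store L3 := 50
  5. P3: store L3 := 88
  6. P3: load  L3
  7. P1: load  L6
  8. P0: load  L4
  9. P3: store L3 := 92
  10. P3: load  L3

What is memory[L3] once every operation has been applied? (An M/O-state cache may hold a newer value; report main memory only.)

memory[L3] = 27

step 1: P1: store L3 := 27  ⟶  IMII  (L3)  txn=BusRdX  M[L3]=70
step 2: P3: load  L3  ⟶  ISIS  (L3)  txn=BusRd+Flush  M[L3]=27
step 3: P3: store L3 := 76  ⟶  IIIM  (L3)  txn=BusUpgr  M[L3]=27
step 4: P3: store L3 := 50  ⟶  IIIM  (L3)  txn=∅  M[L3]=27
step 5: P3: store L3 := 88  ⟶  IIIM  (L3)  txn=∅  M[L3]=27
step 6: P3: load  L3  ⟶  IIIM  (L3)  txn=∅  M[L3]=27
step 7: P1: load  L6  ⟶  IEII  (L6)  txn=BusRd  M[L6]=80
step 8: P0: load  L4  ⟶  EIII  (L4)  txn=BusRd  M[L4]=0
step 9: P3: store L3 := 92  ⟶  IIIM  (L3)  txn=∅  M[L3]=27
step 10: P3: load  L3  ⟶  IIIM  (L3)  txn=∅  M[L3]=27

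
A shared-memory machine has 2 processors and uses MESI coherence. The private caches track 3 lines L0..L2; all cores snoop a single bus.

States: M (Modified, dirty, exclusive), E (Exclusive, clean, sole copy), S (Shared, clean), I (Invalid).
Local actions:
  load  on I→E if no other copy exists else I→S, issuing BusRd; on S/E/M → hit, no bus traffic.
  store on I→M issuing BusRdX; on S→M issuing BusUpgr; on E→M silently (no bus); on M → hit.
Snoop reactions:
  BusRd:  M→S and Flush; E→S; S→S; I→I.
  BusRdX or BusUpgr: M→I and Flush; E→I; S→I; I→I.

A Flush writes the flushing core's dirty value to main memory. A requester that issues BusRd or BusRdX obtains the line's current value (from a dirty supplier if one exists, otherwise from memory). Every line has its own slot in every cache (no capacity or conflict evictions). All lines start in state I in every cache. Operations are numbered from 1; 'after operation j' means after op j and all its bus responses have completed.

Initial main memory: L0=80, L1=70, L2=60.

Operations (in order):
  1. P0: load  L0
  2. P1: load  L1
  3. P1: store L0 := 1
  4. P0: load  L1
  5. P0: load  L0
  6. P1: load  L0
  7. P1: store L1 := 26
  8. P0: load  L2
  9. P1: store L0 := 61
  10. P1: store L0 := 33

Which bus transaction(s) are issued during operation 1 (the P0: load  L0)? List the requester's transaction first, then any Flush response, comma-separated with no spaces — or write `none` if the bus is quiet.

bus = BusRd

step 1: P0: load  L0  ⟶  EI  (L0)  txn=BusRd  M[L0]=80
step 2: P1: load  L1  ⟶  IE  (L1)  txn=BusRd  M[L1]=70
step 3: P1: store L0 := 1  ⟶  IM  (L0)  txn=BusRdX  M[L0]=80
step 4: P0: load  L1  ⟶  SS  (L1)  txn=BusRd  M[L1]=70
step 5: P0: load  L0  ⟶  SS  (L0)  txn=BusRd+Flush  M[L0]=1
step 6: P1: load  L0  ⟶  SS  (L0)  txn=∅  M[L0]=1
step 7: P1: store L1 := 26  ⟶  IM  (L1)  txn=BusUpgr  M[L1]=70
step 8: P0: load  L2  ⟶  EI  (L2)  txn=BusRd  M[L2]=60
step 9: P1: store L0 := 61  ⟶  IM  (L0)  txn=BusUpgr  M[L0]=1
step 10: P1: store L0 := 33  ⟶  IM  (L0)  txn=∅  M[L0]=1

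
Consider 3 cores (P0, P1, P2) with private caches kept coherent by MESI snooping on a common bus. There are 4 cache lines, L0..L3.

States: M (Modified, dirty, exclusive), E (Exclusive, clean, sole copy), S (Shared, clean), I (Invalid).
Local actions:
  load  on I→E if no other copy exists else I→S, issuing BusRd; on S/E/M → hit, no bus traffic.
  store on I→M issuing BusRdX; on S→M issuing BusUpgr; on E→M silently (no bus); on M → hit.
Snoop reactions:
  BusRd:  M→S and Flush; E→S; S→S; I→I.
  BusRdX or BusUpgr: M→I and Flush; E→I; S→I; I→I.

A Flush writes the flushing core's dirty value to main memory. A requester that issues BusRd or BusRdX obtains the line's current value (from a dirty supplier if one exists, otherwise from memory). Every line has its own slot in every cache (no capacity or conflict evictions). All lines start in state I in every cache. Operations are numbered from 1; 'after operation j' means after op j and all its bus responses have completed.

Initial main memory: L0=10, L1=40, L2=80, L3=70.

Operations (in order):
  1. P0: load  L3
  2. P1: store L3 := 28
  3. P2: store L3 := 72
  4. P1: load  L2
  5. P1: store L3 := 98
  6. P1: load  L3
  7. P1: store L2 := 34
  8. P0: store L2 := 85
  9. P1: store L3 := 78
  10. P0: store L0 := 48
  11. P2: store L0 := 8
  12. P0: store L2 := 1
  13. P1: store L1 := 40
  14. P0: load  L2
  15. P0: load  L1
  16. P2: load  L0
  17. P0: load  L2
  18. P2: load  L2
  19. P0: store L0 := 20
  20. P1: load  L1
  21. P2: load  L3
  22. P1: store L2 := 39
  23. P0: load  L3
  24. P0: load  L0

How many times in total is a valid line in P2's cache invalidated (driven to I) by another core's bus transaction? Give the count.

invalidations = 3

[1] P0: load  L3 | P0:E(70), P1:I, P2:I | bus: BusRd
[2] P1: store L3 := 28 | P0:I, P1:M(28), P2:I | bus: BusRdX
[3] P2: store L3 := 72 | P0:I, P1:I, P2:M(72) | bus: BusRdX,Flush
[4] P1: load  L2 | P0:I, P1:E(80), P2:I | bus: BusRd
[5] P1: store L3 := 98 | P0:I, P1:M(98), P2:I | bus: BusRdX,Flush
[6] P1: load  L3 | P0:I, P1:M(98), P2:I | bus: none
[7] P1: store L2 := 34 | P0:I, P1:M(34), P2:I | bus: none
[8] P0: store L2 := 85 | P0:M(85), P1:I, P2:I | bus: BusRdX,Flush
[9] P1: store L3 := 78 | P0:I, P1:M(78), P2:I | bus: none
[10] P0: store L0 := 48 | P0:M(48), P1:I, P2:I | bus: BusRdX
[11] P2: store L0 := 8 | P0:I, P1:I, P2:M(8) | bus: BusRdX,Flush
[12] P0: store L2 := 1 | P0:M(1), P1:I, P2:I | bus: none
[13] P1: store L1 := 40 | P0:I, P1:M(40), P2:I | bus: BusRdX
[14] P0: load  L2 | P0:M(1), P1:I, P2:I | bus: none
[15] P0: load  L1 | P0:S(40), P1:S(40), P2:I | bus: BusRd,Flush
[16] P2: load  L0 | P0:I, P1:I, P2:M(8) | bus: none
[17] P0: load  L2 | P0:M(1), P1:I, P2:I | bus: none
[18] P2: load  L2 | P0:S(1), P1:I, P2:S(1) | bus: BusRd,Flush
[19] P0: store L0 := 20 | P0:M(20), P1:I, P2:I | bus: BusRdX,Flush
[20] P1: load  L1 | P0:S(40), P1:S(40), P2:I | bus: none
[21] P2: load  L3 | P0:I, P1:S(78), P2:S(78) | bus: BusRd,Flush
[22] P1: store L2 := 39 | P0:I, P1:M(39), P2:I | bus: BusRdX
[23] P0: load  L3 | P0:S(78), P1:S(78), P2:S(78) | bus: BusRd
[24] P0: load  L0 | P0:M(20), P1:I, P2:I | bus: none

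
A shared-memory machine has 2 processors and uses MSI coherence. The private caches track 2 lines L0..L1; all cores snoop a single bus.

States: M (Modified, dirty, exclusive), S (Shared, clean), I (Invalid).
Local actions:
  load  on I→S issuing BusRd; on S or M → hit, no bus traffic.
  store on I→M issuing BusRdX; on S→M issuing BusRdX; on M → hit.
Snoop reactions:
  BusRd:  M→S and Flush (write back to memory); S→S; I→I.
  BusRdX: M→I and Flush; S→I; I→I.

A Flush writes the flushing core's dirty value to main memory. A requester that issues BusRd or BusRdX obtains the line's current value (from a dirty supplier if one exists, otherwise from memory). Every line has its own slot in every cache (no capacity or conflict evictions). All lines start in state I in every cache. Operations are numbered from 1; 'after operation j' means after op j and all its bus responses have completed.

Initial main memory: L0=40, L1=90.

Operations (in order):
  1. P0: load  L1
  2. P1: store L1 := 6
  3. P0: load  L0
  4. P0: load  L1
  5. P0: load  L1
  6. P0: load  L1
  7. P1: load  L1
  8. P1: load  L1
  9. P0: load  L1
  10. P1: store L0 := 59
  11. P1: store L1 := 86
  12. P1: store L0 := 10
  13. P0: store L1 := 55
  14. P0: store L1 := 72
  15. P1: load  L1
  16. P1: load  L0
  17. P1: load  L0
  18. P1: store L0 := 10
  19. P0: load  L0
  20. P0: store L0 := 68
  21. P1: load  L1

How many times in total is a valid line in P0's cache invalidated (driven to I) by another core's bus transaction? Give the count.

1. P0: load  L1  bus=[BusRd]  L1: P0=S P1=I  mem[L1]=90
2. P1: store L1 := 6  bus=[BusRdX]  L1: P0=I P1=M  mem[L1]=90
3. P0: load  L0  bus=[BusRd]  L0: P0=S P1=I  mem[L0]=40
4. P0: load  L1  bus=[BusRd,Flush]  L1: P0=S P1=S  mem[L1]=6
5. P0: load  L1  bus=[-]  L1: P0=S P1=S  mem[L1]=6
6. P0: load  L1  bus=[-]  L1: P0=S P1=S  mem[L1]=6
7. P1: load  L1  bus=[-]  L1: P0=S P1=S  mem[L1]=6
8. P1: load  L1  bus=[-]  L1: P0=S P1=S  mem[L1]=6
9. P0: load  L1  bus=[-]  L1: P0=S P1=S  mem[L1]=6
10. P1: store L0 := 59  bus=[BusRdX]  L0: P0=I P1=M  mem[L0]=40
11. P1: store L1 := 86  bus=[BusRdX]  L1: P0=I P1=M  mem[L1]=6
12. P1: store L0 := 10  bus=[-]  L0: P0=I P1=M  mem[L0]=40
13. P0: store L1 := 55  bus=[BusRdX,Flush]  L1: P0=M P1=I  mem[L1]=86
14. P0: store L1 := 72  bus=[-]  L1: P0=M P1=I  mem[L1]=86
15. P1: load  L1  bus=[BusRd,Flush]  L1: P0=S P1=S  mem[L1]=72
16. P1: load  L0  bus=[-]  L0: P0=I P1=M  mem[L0]=40
17. P1: load  L0  bus=[-]  L0: P0=I P1=M  mem[L0]=40
18. P1: store L0 := 10  bus=[-]  L0: P0=I P1=M  mem[L0]=40
19. P0: load  L0  bus=[BusRd,Flush]  L0: P0=S P1=S  mem[L0]=10
20. P0: store L0 := 68  bus=[BusRdX]  L0: P0=M P1=I  mem[L0]=10
21. P1: load  L1  bus=[-]  L1: P0=S P1=S  mem[L1]=72

invalidations = 3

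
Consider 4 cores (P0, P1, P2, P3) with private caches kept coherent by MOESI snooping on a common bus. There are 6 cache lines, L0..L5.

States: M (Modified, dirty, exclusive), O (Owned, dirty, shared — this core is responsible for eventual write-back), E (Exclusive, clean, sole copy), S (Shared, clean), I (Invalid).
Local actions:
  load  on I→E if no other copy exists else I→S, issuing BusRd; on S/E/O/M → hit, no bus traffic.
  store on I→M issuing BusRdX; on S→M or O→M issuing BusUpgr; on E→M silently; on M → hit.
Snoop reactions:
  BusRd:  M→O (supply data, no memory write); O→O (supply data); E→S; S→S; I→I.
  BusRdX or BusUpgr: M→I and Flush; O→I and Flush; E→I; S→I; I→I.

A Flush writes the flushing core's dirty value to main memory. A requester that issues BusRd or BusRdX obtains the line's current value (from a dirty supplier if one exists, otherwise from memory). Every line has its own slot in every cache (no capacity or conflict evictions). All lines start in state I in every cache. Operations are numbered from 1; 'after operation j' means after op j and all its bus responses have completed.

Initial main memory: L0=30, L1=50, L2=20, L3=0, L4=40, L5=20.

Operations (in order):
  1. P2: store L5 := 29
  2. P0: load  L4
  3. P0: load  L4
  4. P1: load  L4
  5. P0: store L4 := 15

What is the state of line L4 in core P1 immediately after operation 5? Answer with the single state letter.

state = I

[1] P2: store L5 := 29 | P0:I, P1:I, P2:M(29), P3:I | bus: BusRdX
[2] P0: load  L4 | P0:E(40), P1:I, P2:I, P3:I | bus: BusRd
[3] P0: load  L4 | P0:E(40), P1:I, P2:I, P3:I | bus: none
[4] P1: load  L4 | P0:S(40), P1:S(40), P2:I, P3:I | bus: BusRd
[5] P0: store L4 := 15 | P0:M(15), P1:I, P2:I, P3:I | bus: BusUpgr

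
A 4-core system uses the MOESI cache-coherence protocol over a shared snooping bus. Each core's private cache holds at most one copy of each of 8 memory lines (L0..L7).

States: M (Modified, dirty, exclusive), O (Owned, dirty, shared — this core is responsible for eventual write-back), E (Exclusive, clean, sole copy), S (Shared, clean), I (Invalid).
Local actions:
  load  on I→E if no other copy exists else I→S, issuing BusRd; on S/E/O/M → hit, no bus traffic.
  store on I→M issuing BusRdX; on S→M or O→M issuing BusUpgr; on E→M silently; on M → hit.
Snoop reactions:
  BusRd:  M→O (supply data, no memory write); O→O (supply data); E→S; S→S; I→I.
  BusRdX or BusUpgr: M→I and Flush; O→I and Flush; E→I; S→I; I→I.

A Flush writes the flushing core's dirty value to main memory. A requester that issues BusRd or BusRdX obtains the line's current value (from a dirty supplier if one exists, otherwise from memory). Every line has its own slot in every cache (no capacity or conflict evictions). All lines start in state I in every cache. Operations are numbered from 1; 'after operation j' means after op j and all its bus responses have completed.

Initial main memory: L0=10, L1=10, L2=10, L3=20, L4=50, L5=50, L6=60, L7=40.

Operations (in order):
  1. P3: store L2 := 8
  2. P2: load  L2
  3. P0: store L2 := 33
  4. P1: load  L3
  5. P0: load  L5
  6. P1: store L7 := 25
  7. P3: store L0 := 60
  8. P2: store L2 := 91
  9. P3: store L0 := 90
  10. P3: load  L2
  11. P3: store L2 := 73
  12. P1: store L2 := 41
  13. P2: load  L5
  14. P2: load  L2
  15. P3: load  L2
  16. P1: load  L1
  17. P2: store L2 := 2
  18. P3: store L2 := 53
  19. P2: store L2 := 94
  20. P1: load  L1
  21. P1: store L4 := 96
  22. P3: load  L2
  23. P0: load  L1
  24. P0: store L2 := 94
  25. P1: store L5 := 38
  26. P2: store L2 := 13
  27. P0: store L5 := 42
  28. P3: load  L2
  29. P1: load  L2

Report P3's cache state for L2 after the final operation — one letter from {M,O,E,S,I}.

state = S

1. P3: store L2 := 8  bus=[BusRdX]  L2: P0=I P1=I P2=I P3=M  mem[L2]=10
2. P2: load  L2  bus=[BusRd]  L2: P0=I P1=I P2=S P3=O  mem[L2]=10
3. P0: store L2 := 33  bus=[BusRdX,Flush]  L2: P0=M P1=I P2=I P3=I  mem[L2]=8
4. P1: load  L3  bus=[BusRd]  L3: P0=I P1=E P2=I P3=I  mem[L3]=20
5. P0: load  L5  bus=[BusRd]  L5: P0=E P1=I P2=I P3=I  mem[L5]=50
6. P1: store L7 := 25  bus=[BusRdX]  L7: P0=I P1=M P2=I P3=I  mem[L7]=40
7. P3: store L0 := 60  bus=[BusRdX]  L0: P0=I P1=I P2=I P3=M  mem[L0]=10
8. P2: store L2 := 91  bus=[BusRdX,Flush]  L2: P0=I P1=I P2=M P3=I  mem[L2]=33
9. P3: store L0 := 90  bus=[-]  L0: P0=I P1=I P2=I P3=M  mem[L0]=10
10. P3: load  L2  bus=[BusRd]  L2: P0=I P1=I P2=O P3=S  mem[L2]=33
11. P3: store L2 := 73  bus=[BusUpgr,Flush]  L2: P0=I P1=I P2=I P3=M  mem[L2]=91
12. P1: store L2 := 41  bus=[BusRdX,Flush]  L2: P0=I P1=M P2=I P3=I  mem[L2]=73
13. P2: load  L5  bus=[BusRd]  L5: P0=S P1=I P2=S P3=I  mem[L5]=50
14. P2: load  L2  bus=[BusRd]  L2: P0=I P1=O P2=S P3=I  mem[L2]=73
15. P3: load  L2  bus=[BusRd]  L2: P0=I P1=O P2=S P3=S  mem[L2]=73
16. P1: load  L1  bus=[BusRd]  L1: P0=I P1=E P2=I P3=I  mem[L1]=10
17. P2: store L2 := 2  bus=[BusUpgr,Flush]  L2: P0=I P1=I P2=M P3=I  mem[L2]=41
18. P3: store L2 := 53  bus=[BusRdX,Flush]  L2: P0=I P1=I P2=I P3=M  mem[L2]=2
19. P2: store L2 := 94  bus=[BusRdX,Flush]  L2: P0=I P1=I P2=M P3=I  mem[L2]=53
20. P1: load  L1  bus=[-]  L1: P0=I P1=E P2=I P3=I  mem[L1]=10
21. P1: store L4 := 96  bus=[BusRdX]  L4: P0=I P1=M P2=I P3=I  mem[L4]=50
22. P3: load  L2  bus=[BusRd]  L2: P0=I P1=I P2=O P3=S  mem[L2]=53
23. P0: load  L1  bus=[BusRd]  L1: P0=S P1=S P2=I P3=I  mem[L1]=10
24. P0: store L2 := 94  bus=[BusRdX,Flush]  L2: P0=M P1=I P2=I P3=I  mem[L2]=94
25. P1: store L5 := 38  bus=[BusRdX]  L5: P0=I P1=M P2=I P3=I  mem[L5]=50
26. P2: store L2 := 13  bus=[BusRdX,Flush]  L2: P0=I P1=I P2=M P3=I  mem[L2]=94
27. P0: store L5 := 42  bus=[BusRdX,Flush]  L5: P0=M P1=I P2=I P3=I  mem[L5]=38
28. P3: load  L2  bus=[BusRd]  L2: P0=I P1=I P2=O P3=S  mem[L2]=94
29. P1: load  L2  bus=[BusRd]  L2: P0=I P1=S P2=O P3=S  mem[L2]=94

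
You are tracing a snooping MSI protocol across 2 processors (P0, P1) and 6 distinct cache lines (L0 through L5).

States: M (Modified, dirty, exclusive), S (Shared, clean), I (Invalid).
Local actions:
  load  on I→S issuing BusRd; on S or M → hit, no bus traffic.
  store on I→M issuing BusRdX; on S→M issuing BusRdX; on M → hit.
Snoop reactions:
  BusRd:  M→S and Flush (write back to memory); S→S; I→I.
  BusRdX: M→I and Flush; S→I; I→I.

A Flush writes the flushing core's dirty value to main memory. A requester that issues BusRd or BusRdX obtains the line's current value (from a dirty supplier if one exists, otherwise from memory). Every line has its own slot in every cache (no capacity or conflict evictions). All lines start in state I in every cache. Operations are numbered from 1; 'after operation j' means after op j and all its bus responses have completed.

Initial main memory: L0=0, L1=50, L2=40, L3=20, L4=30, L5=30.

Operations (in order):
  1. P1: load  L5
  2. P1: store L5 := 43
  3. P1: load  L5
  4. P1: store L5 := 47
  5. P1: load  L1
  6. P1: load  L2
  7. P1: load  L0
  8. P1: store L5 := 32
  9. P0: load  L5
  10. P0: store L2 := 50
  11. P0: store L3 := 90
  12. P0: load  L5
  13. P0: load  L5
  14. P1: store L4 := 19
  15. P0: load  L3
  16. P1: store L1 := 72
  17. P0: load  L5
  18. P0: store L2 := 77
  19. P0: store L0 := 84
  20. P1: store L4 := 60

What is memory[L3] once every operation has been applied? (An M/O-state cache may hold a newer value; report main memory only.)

memory[L3] = 20

[1] P1: load  L5 | P0:I, P1:S(30) | bus: BusRd
[2] P1: store L5 := 43 | P0:I, P1:M(43) | bus: BusRdX
[3] P1: load  L5 | P0:I, P1:M(43) | bus: none
[4] P1: store L5 := 47 | P0:I, P1:M(47) | bus: none
[5] P1: load  L1 | P0:I, P1:S(50) | bus: BusRd
[6] P1: load  L2 | P0:I, P1:S(40) | bus: BusRd
[7] P1: load  L0 | P0:I, P1:S(0) | bus: BusRd
[8] P1: store L5 := 32 | P0:I, P1:M(32) | bus: none
[9] P0: load  L5 | P0:S(32), P1:S(32) | bus: BusRd,Flush
[10] P0: store L2 := 50 | P0:M(50), P1:I | bus: BusRdX
[11] P0: store L3 := 90 | P0:M(90), P1:I | bus: BusRdX
[12] P0: load  L5 | P0:S(32), P1:S(32) | bus: none
[13] P0: load  L5 | P0:S(32), P1:S(32) | bus: none
[14] P1: store L4 := 19 | P0:I, P1:M(19) | bus: BusRdX
[15] P0: load  L3 | P0:M(90), P1:I | bus: none
[16] P1: store L1 := 72 | P0:I, P1:M(72) | bus: BusRdX
[17] P0: load  L5 | P0:S(32), P1:S(32) | bus: none
[18] P0: store L2 := 77 | P0:M(77), P1:I | bus: none
[19] P0: store L0 := 84 | P0:M(84), P1:I | bus: BusRdX
[20] P1: store L4 := 60 | P0:I, P1:M(60) | bus: none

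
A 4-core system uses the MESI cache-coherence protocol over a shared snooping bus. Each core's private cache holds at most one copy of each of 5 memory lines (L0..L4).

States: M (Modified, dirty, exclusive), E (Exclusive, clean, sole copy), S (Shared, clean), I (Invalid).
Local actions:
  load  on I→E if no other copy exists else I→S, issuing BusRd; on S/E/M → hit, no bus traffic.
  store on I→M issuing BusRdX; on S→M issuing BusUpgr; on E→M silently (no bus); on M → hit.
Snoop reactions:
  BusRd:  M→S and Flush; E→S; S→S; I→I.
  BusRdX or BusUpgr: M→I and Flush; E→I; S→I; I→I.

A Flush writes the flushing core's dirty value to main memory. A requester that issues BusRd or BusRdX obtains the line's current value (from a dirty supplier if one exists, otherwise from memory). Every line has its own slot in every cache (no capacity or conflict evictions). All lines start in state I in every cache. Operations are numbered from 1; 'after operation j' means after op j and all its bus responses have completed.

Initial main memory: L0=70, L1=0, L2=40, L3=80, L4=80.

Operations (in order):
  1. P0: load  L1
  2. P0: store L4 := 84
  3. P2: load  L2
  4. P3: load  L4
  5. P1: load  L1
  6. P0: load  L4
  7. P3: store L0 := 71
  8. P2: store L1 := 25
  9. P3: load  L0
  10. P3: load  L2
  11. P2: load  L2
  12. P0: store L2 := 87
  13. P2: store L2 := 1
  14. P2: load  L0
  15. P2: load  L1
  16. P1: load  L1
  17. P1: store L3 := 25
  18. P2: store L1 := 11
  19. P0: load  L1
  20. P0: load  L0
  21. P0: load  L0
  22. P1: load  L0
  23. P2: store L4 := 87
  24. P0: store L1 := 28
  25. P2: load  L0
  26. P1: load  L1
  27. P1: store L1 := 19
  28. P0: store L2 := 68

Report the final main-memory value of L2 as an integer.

[1] P0: load  L1 | P0:E(0), P1:I, P2:I, P3:I | bus: BusRd
[2] P0: store L4 := 84 | P0:M(84), P1:I, P2:I, P3:I | bus: BusRdX
[3] P2: load  L2 | P0:I, P1:I, P2:E(40), P3:I | bus: BusRd
[4] P3: load  L4 | P0:S(84), P1:I, P2:I, P3:S(84) | bus: BusRd,Flush
[5] P1: load  L1 | P0:S(0), P1:S(0), P2:I, P3:I | bus: BusRd
[6] P0: load  L4 | P0:S(84), P1:I, P2:I, P3:S(84) | bus: none
[7] P3: store L0 := 71 | P0:I, P1:I, P2:I, P3:M(71) | bus: BusRdX
[8] P2: store L1 := 25 | P0:I, P1:I, P2:M(25), P3:I | bus: BusRdX
[9] P3: load  L0 | P0:I, P1:I, P2:I, P3:M(71) | bus: none
[10] P3: load  L2 | P0:I, P1:I, P2:S(40), P3:S(40) | bus: BusRd
[11] P2: load  L2 | P0:I, P1:I, P2:S(40), P3:S(40) | bus: none
[12] P0: store L2 := 87 | P0:M(87), P1:I, P2:I, P3:I | bus: BusRdX
[13] P2: store L2 := 1 | P0:I, P1:I, P2:M(1), P3:I | bus: BusRdX,Flush
[14] P2: load  L0 | P0:I, P1:I, P2:S(71), P3:S(71) | bus: BusRd,Flush
[15] P2: load  L1 | P0:I, P1:I, P2:M(25), P3:I | bus: none
[16] P1: load  L1 | P0:I, P1:S(25), P2:S(25), P3:I | bus: BusRd,Flush
[17] P1: store L3 := 25 | P0:I, P1:M(25), P2:I, P3:I | bus: BusRdX
[18] P2: store L1 := 11 | P0:I, P1:I, P2:M(11), P3:I | bus: BusUpgr
[19] P0: load  L1 | P0:S(11), P1:I, P2:S(11), P3:I | bus: BusRd,Flush
[20] P0: load  L0 | P0:S(71), P1:I, P2:S(71), P3:S(71) | bus: BusRd
[21] P0: load  L0 | P0:S(71), P1:I, P2:S(71), P3:S(71) | bus: none
[22] P1: load  L0 | P0:S(71), P1:S(71), P2:S(71), P3:S(71) | bus: BusRd
[23] P2: store L4 := 87 | P0:I, P1:I, P2:M(87), P3:I | bus: BusRdX
[24] P0: store L1 := 28 | P0:M(28), P1:I, P2:I, P3:I | bus: BusUpgr
[25] P2: load  L0 | P0:S(71), P1:S(71), P2:S(71), P3:S(71) | bus: none
[26] P1: load  L1 | P0:S(28), P1:S(28), P2:I, P3:I | bus: BusRd,Flush
[27] P1: store L1 := 19 | P0:I, P1:M(19), P2:I, P3:I | bus: BusUpgr
[28] P0: store L2 := 68 | P0:M(68), P1:I, P2:I, P3:I | bus: BusRdX,Flush

memory[L2] = 1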